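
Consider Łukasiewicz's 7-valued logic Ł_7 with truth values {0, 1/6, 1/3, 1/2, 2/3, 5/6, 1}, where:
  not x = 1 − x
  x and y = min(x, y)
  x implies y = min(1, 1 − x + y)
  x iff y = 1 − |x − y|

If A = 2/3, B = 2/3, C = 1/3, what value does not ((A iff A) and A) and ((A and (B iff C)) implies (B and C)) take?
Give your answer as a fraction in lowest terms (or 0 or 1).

A iff A = 2/3 iff 2/3 = 1
(A iff A) and A = 1 and 2/3 = 2/3
not ((A iff A) and A) = not 2/3 = 1/3
B iff C = 2/3 iff 1/3 = 2/3
A and (B iff C) = 2/3 and 2/3 = 2/3
B and C = 2/3 and 1/3 = 1/3
(A and (B iff C)) implies (B and C) = 2/3 implies 1/3 = 2/3
not ((A iff A) and A) and ((A and (B iff C)) implies (B and C)) = 1/3 and 2/3 = 1/3

1/3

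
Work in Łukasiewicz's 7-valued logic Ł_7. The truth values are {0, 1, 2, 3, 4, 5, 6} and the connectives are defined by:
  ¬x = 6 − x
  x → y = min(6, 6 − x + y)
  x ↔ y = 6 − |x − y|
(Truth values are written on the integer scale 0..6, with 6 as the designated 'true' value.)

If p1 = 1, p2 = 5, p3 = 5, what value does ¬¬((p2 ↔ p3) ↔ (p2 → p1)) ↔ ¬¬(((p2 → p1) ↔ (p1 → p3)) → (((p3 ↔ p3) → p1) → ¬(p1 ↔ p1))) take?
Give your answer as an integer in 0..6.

2

p2 ↔ p3 = 5 ↔ 5 = 6
p2 → p1 = 5 → 1 = 2
(p2 ↔ p3) ↔ (p2 → p1) = 6 ↔ 2 = 2
¬((p2 ↔ p3) ↔ (p2 → p1)) = ¬2 = 4
¬¬((p2 ↔ p3) ↔ (p2 → p1)) = ¬4 = 2
p2 → p1 = 5 → 1 = 2
p1 → p3 = 1 → 5 = 6
(p2 → p1) ↔ (p1 → p3) = 2 ↔ 6 = 2
p3 ↔ p3 = 5 ↔ 5 = 6
(p3 ↔ p3) → p1 = 6 → 1 = 1
p1 ↔ p1 = 1 ↔ 1 = 6
¬(p1 ↔ p1) = ¬6 = 0
((p3 ↔ p3) → p1) → ¬(p1 ↔ p1) = 1 → 0 = 5
((p2 → p1) ↔ (p1 → p3)) → (((p3 ↔ p3) → p1) → ¬(p1 ↔ p1)) = 2 → 5 = 6
¬(((p2 → p1) ↔ (p1 → p3)) → (((p3 ↔ p3) → p1) → ¬(p1 ↔ p1))) = ¬6 = 0
¬¬(((p2 → p1) ↔ (p1 → p3)) → (((p3 ↔ p3) → p1) → ¬(p1 ↔ p1))) = ¬0 = 6
¬¬((p2 ↔ p3) ↔ (p2 → p1)) ↔ ¬¬(((p2 → p1) ↔ (p1 → p3)) → (((p3 ↔ p3) → p1) → ¬(p1 ↔ p1))) = 2 ↔ 6 = 2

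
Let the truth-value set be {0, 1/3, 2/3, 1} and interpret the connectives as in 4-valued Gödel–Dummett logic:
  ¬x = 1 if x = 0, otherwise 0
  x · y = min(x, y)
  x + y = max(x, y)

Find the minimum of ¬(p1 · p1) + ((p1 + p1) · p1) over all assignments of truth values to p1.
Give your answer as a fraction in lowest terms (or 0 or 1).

Take p1 = 1/3:
p1 · p1 = 1/3 · 1/3 = 1/3
¬(p1 · p1) = ¬1/3 = 0
p1 + p1 = 1/3 + 1/3 = 1/3
(p1 + p1) · p1 = 1/3 · 1/3 = 1/3
¬(p1 · p1) + ((p1 + p1) · p1) = 0 + 1/3 = 1/3
No assignment yields a value below 1/3, so this is the minimum.

1/3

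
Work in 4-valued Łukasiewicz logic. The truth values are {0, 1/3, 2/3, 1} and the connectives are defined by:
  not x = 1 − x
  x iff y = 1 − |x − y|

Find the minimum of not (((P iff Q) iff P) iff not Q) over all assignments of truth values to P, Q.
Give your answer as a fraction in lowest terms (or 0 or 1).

Take P = 0, Q = 1/3:
P iff Q = 0 iff 1/3 = 2/3
(P iff Q) iff P = 2/3 iff 0 = 1/3
not Q = not 1/3 = 2/3
((P iff Q) iff P) iff not Q = 1/3 iff 2/3 = 2/3
not (((P iff Q) iff P) iff not Q) = not 2/3 = 1/3
No assignment yields a value below 1/3, so this is the minimum.

1/3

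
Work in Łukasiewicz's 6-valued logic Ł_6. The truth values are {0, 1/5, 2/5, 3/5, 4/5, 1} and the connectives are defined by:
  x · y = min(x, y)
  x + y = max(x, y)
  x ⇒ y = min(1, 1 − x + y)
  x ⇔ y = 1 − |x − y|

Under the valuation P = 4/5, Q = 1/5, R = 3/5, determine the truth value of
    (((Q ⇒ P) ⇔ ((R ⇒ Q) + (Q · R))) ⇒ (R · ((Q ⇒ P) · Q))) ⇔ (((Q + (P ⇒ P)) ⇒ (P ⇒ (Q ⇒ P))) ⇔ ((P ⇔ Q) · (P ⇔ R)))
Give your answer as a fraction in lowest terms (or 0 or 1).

Q ⇒ P = 1/5 ⇒ 4/5 = 1
R ⇒ Q = 3/5 ⇒ 1/5 = 3/5
Q · R = 1/5 · 3/5 = 1/5
(R ⇒ Q) + (Q · R) = 3/5 + 1/5 = 3/5
(Q ⇒ P) ⇔ ((R ⇒ Q) + (Q · R)) = 1 ⇔ 3/5 = 3/5
Q ⇒ P = 1/5 ⇒ 4/5 = 1
(Q ⇒ P) · Q = 1 · 1/5 = 1/5
R · ((Q ⇒ P) · Q) = 3/5 · 1/5 = 1/5
((Q ⇒ P) ⇔ ((R ⇒ Q) + (Q · R))) ⇒ (R · ((Q ⇒ P) · Q)) = 3/5 ⇒ 1/5 = 3/5
P ⇒ P = 4/5 ⇒ 4/5 = 1
Q + (P ⇒ P) = 1/5 + 1 = 1
Q ⇒ P = 1/5 ⇒ 4/5 = 1
P ⇒ (Q ⇒ P) = 4/5 ⇒ 1 = 1
(Q + (P ⇒ P)) ⇒ (P ⇒ (Q ⇒ P)) = 1 ⇒ 1 = 1
P ⇔ Q = 4/5 ⇔ 1/5 = 2/5
P ⇔ R = 4/5 ⇔ 3/5 = 4/5
(P ⇔ Q) · (P ⇔ R) = 2/5 · 4/5 = 2/5
((Q + (P ⇒ P)) ⇒ (P ⇒ (Q ⇒ P))) ⇔ ((P ⇔ Q) · (P ⇔ R)) = 1 ⇔ 2/5 = 2/5
(((Q ⇒ P) ⇔ ((R ⇒ Q) + (Q · R))) ⇒ (R · ((Q ⇒ P) · Q))) ⇔ (((Q + (P ⇒ P)) ⇒ (P ⇒ (Q ⇒ P))) ⇔ ((P ⇔ Q) · (P ⇔ R))) = 3/5 ⇔ 2/5 = 4/5

4/5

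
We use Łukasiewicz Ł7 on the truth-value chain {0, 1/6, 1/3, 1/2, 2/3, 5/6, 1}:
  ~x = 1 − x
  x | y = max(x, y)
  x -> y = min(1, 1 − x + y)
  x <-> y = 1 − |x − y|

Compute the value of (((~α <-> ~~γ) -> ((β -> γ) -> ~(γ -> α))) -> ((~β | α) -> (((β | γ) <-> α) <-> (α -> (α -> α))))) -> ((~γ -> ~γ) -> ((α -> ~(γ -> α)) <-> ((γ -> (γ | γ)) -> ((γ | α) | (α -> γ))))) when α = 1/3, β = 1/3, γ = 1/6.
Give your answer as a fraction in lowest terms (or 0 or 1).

~α = ~1/3 = 2/3
~γ = ~1/6 = 5/6
~~γ = ~5/6 = 1/6
~α <-> ~~γ = 2/3 <-> 1/6 = 1/2
β -> γ = 1/3 -> 1/6 = 5/6
γ -> α = 1/6 -> 1/3 = 1
~(γ -> α) = ~1 = 0
(β -> γ) -> ~(γ -> α) = 5/6 -> 0 = 1/6
(~α <-> ~~γ) -> ((β -> γ) -> ~(γ -> α)) = 1/2 -> 1/6 = 2/3
~β = ~1/3 = 2/3
~β | α = 2/3 | 1/3 = 2/3
β | γ = 1/3 | 1/6 = 1/3
(β | γ) <-> α = 1/3 <-> 1/3 = 1
α -> α = 1/3 -> 1/3 = 1
α -> (α -> α) = 1/3 -> 1 = 1
((β | γ) <-> α) <-> (α -> (α -> α)) = 1 <-> 1 = 1
(~β | α) -> (((β | γ) <-> α) <-> (α -> (α -> α))) = 2/3 -> 1 = 1
((~α <-> ~~γ) -> ((β -> γ) -> ~(γ -> α))) -> ((~β | α) -> (((β | γ) <-> α) <-> (α -> (α -> α)))) = 2/3 -> 1 = 1
~γ = ~1/6 = 5/6
~γ = ~1/6 = 5/6
~γ -> ~γ = 5/6 -> 5/6 = 1
γ -> α = 1/6 -> 1/3 = 1
~(γ -> α) = ~1 = 0
α -> ~(γ -> α) = 1/3 -> 0 = 2/3
γ | γ = 1/6 | 1/6 = 1/6
γ -> (γ | γ) = 1/6 -> 1/6 = 1
γ | α = 1/6 | 1/3 = 1/3
α -> γ = 1/3 -> 1/6 = 5/6
(γ | α) | (α -> γ) = 1/3 | 5/6 = 5/6
(γ -> (γ | γ)) -> ((γ | α) | (α -> γ)) = 1 -> 5/6 = 5/6
(α -> ~(γ -> α)) <-> ((γ -> (γ | γ)) -> ((γ | α) | (α -> γ))) = 2/3 <-> 5/6 = 5/6
(~γ -> ~γ) -> ((α -> ~(γ -> α)) <-> ((γ -> (γ | γ)) -> ((γ | α) | (α -> γ)))) = 1 -> 5/6 = 5/6
(((~α <-> ~~γ) -> ((β -> γ) -> ~(γ -> α))) -> ((~β | α) -> (((β | γ) <-> α) <-> (α -> (α -> α))))) -> ((~γ -> ~γ) -> ((α -> ~(γ -> α)) <-> ((γ -> (γ | γ)) -> ((γ | α) | (α -> γ))))) = 1 -> 5/6 = 5/6

5/6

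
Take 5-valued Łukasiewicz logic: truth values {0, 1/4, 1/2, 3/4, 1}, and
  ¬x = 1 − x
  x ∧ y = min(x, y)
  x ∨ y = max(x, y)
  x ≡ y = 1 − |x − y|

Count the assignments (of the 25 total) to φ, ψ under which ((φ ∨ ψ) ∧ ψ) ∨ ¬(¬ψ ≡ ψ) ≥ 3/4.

15

value 1: 10 assignments (counts)
value 3/4: 5 assignments (counts)
value 1/2: 10 assignments
So 15 of the 25 assignments meet the threshold.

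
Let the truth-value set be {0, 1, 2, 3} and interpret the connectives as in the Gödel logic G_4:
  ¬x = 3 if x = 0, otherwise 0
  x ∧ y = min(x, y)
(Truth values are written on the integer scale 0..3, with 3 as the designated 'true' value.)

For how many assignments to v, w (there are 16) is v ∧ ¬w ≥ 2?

v = 0, w = 0 ↦ 0  <
v = 0, w = 1 ↦ 0  <
v = 0, w = 2 ↦ 0  <
v = 0, w = 3 ↦ 0  <
v = 1, w = 0 ↦ 1  <
v = 1, w = 1 ↦ 0  <
v = 1, w = 2 ↦ 0  <
v = 1, w = 3 ↦ 0  <
v = 2, w = 0 ↦ 2  ≥
v = 2, w = 1 ↦ 0  <
v = 2, w = 2 ↦ 0  <
v = 2, w = 3 ↦ 0  <
v = 3, w = 0 ↦ 3  ≥
v = 3, w = 1 ↦ 0  <
v = 3, w = 2 ↦ 0  <
v = 3, w = 3 ↦ 0  <
So 2 of the 16 assignments meet the threshold.

2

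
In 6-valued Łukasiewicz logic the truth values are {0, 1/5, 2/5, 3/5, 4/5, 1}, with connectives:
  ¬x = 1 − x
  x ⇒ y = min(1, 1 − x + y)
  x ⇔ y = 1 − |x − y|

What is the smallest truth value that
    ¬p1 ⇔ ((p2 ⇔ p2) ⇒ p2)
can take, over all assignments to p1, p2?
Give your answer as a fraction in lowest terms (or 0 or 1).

0

Take p1 = 0, p2 = 0:
¬p1 = ¬0 = 1
p2 ⇔ p2 = 0 ⇔ 0 = 1
(p2 ⇔ p2) ⇒ p2 = 1 ⇒ 0 = 0
¬p1 ⇔ ((p2 ⇔ p2) ⇒ p2) = 1 ⇔ 0 = 0
No assignment yields a value below 0, so this is the minimum.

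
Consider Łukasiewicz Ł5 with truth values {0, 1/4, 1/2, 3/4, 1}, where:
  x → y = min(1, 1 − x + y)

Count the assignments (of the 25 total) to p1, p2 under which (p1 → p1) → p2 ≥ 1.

5

value 1: 5 assignments (counts)
value 3/4: 5 assignments
value 1/2: 5 assignments
value 1/4: 5 assignments
value 0: 5 assignments
So 5 of the 25 assignments meet the threshold.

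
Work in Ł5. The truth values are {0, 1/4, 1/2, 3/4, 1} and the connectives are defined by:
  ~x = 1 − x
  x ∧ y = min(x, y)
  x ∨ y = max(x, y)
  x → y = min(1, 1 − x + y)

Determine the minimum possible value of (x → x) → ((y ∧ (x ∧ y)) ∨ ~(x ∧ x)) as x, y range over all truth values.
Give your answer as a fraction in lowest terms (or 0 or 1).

0

Take x = 1, y = 0:
x → x = 1 → 1 = 1
x ∧ y = 1 ∧ 0 = 0
y ∧ (x ∧ y) = 0 ∧ 0 = 0
x ∧ x = 1 ∧ 1 = 1
~(x ∧ x) = ~1 = 0
(y ∧ (x ∧ y)) ∨ ~(x ∧ x) = 0 ∨ 0 = 0
(x → x) → ((y ∧ (x ∧ y)) ∨ ~(x ∧ x)) = 1 → 0 = 0
No assignment yields a value below 0, so this is the minimum.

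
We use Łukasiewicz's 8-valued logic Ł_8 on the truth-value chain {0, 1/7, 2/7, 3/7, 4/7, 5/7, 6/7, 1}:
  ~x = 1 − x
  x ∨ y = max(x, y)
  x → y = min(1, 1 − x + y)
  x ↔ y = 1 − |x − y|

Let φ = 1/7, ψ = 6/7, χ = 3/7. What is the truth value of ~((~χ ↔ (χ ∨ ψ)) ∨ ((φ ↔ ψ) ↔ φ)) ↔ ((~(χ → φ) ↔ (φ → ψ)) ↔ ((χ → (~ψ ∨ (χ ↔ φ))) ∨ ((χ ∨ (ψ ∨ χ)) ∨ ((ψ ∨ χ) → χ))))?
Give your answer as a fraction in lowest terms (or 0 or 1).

6/7

~χ = ~3/7 = 4/7
χ ∨ ψ = 3/7 ∨ 6/7 = 6/7
~χ ↔ (χ ∨ ψ) = 4/7 ↔ 6/7 = 5/7
φ ↔ ψ = 1/7 ↔ 6/7 = 2/7
(φ ↔ ψ) ↔ φ = 2/7 ↔ 1/7 = 6/7
(~χ ↔ (χ ∨ ψ)) ∨ ((φ ↔ ψ) ↔ φ) = 5/7 ∨ 6/7 = 6/7
~((~χ ↔ (χ ∨ ψ)) ∨ ((φ ↔ ψ) ↔ φ)) = ~6/7 = 1/7
χ → φ = 3/7 → 1/7 = 5/7
~(χ → φ) = ~5/7 = 2/7
φ → ψ = 1/7 → 6/7 = 1
~(χ → φ) ↔ (φ → ψ) = 2/7 ↔ 1 = 2/7
~ψ = ~6/7 = 1/7
χ ↔ φ = 3/7 ↔ 1/7 = 5/7
~ψ ∨ (χ ↔ φ) = 1/7 ∨ 5/7 = 5/7
χ → (~ψ ∨ (χ ↔ φ)) = 3/7 → 5/7 = 1
ψ ∨ χ = 6/7 ∨ 3/7 = 6/7
χ ∨ (ψ ∨ χ) = 3/7 ∨ 6/7 = 6/7
ψ ∨ χ = 6/7 ∨ 3/7 = 6/7
(ψ ∨ χ) → χ = 6/7 → 3/7 = 4/7
(χ ∨ (ψ ∨ χ)) ∨ ((ψ ∨ χ) → χ) = 6/7 ∨ 4/7 = 6/7
(χ → (~ψ ∨ (χ ↔ φ))) ∨ ((χ ∨ (ψ ∨ χ)) ∨ ((ψ ∨ χ) → χ)) = 1 ∨ 6/7 = 1
(~(χ → φ) ↔ (φ → ψ)) ↔ ((χ → (~ψ ∨ (χ ↔ φ))) ∨ ((χ ∨ (ψ ∨ χ)) ∨ ((ψ ∨ χ) → χ))) = 2/7 ↔ 1 = 2/7
~((~χ ↔ (χ ∨ ψ)) ∨ ((φ ↔ ψ) ↔ φ)) ↔ ((~(χ → φ) ↔ (φ → ψ)) ↔ ((χ → (~ψ ∨ (χ ↔ φ))) ∨ ((χ ∨ (ψ ∨ χ)) ∨ ((ψ ∨ χ) → χ)))) = 1/7 ↔ 2/7 = 6/7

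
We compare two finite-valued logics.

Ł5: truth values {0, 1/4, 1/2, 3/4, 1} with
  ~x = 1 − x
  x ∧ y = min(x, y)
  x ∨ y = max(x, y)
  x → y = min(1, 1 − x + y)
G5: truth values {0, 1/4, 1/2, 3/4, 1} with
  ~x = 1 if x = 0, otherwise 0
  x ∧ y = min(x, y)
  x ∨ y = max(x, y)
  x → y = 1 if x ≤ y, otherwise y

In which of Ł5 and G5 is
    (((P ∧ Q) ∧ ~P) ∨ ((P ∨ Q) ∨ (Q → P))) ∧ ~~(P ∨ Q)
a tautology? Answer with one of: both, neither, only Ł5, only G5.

neither

In Ł5: at P = 0, Q = 0 the value is 0 — not a tautology.
In G5: at P = 0, Q = 0 the value is 0 — not a tautology.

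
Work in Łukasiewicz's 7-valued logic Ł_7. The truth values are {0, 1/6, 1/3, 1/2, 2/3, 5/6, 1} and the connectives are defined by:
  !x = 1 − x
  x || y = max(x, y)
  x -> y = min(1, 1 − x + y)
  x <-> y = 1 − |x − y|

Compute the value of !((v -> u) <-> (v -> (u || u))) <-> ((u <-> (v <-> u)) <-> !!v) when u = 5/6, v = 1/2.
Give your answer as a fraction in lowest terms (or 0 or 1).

1/3

v -> u = 1/2 -> 5/6 = 1
u || u = 5/6 || 5/6 = 5/6
v -> (u || u) = 1/2 -> 5/6 = 1
(v -> u) <-> (v -> (u || u)) = 1 <-> 1 = 1
!((v -> u) <-> (v -> (u || u))) = !1 = 0
v <-> u = 1/2 <-> 5/6 = 2/3
u <-> (v <-> u) = 5/6 <-> 2/3 = 5/6
!v = !1/2 = 1/2
!!v = !1/2 = 1/2
(u <-> (v <-> u)) <-> !!v = 5/6 <-> 1/2 = 2/3
!((v -> u) <-> (v -> (u || u))) <-> ((u <-> (v <-> u)) <-> !!v) = 0 <-> 2/3 = 1/3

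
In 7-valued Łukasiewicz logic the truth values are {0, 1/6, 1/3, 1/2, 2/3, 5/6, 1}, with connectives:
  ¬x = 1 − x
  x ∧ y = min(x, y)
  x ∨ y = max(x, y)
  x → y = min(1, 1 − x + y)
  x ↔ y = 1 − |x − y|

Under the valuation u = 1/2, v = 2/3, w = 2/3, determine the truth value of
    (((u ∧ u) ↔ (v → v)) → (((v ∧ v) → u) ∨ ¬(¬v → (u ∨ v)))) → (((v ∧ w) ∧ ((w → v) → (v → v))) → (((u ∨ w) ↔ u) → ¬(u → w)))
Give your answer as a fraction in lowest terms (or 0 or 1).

1/2

u ∧ u = 1/2 ∧ 1/2 = 1/2
v → v = 2/3 → 2/3 = 1
(u ∧ u) ↔ (v → v) = 1/2 ↔ 1 = 1/2
v ∧ v = 2/3 ∧ 2/3 = 2/3
(v ∧ v) → u = 2/3 → 1/2 = 5/6
¬v = ¬2/3 = 1/3
u ∨ v = 1/2 ∨ 2/3 = 2/3
¬v → (u ∨ v) = 1/3 → 2/3 = 1
¬(¬v → (u ∨ v)) = ¬1 = 0
((v ∧ v) → u) ∨ ¬(¬v → (u ∨ v)) = 5/6 ∨ 0 = 5/6
((u ∧ u) ↔ (v → v)) → (((v ∧ v) → u) ∨ ¬(¬v → (u ∨ v))) = 1/2 → 5/6 = 1
v ∧ w = 2/3 ∧ 2/3 = 2/3
w → v = 2/3 → 2/3 = 1
v → v = 2/3 → 2/3 = 1
(w → v) → (v → v) = 1 → 1 = 1
(v ∧ w) ∧ ((w → v) → (v → v)) = 2/3 ∧ 1 = 2/3
u ∨ w = 1/2 ∨ 2/3 = 2/3
(u ∨ w) ↔ u = 2/3 ↔ 1/2 = 5/6
u → w = 1/2 → 2/3 = 1
¬(u → w) = ¬1 = 0
((u ∨ w) ↔ u) → ¬(u → w) = 5/6 → 0 = 1/6
((v ∧ w) ∧ ((w → v) → (v → v))) → (((u ∨ w) ↔ u) → ¬(u → w)) = 2/3 → 1/6 = 1/2
(((u ∧ u) ↔ (v → v)) → (((v ∧ v) → u) ∨ ¬(¬v → (u ∨ v)))) → (((v ∧ w) ∧ ((w → v) → (v → v))) → (((u ∨ w) ↔ u) → ¬(u → w))) = 1 → 1/2 = 1/2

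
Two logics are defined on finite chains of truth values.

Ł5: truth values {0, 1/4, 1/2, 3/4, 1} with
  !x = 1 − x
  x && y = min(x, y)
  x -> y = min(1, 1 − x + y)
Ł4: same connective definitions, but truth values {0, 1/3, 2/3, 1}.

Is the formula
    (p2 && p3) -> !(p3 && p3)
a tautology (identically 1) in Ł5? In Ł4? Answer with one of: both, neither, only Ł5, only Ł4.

neither

In Ł5: at p2 = 1/4, p3 = 1 the value is 3/4 — not a tautology.
In Ł4: at p2 = 1/3, p3 = 1 the value is 2/3 — not a tautology.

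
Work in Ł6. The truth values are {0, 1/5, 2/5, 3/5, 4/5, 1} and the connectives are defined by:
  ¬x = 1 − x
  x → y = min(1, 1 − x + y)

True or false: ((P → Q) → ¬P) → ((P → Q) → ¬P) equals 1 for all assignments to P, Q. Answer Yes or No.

At P = 1/5, Q = 3/5, for instance:
P → Q = 1/5 → 3/5 = 1
¬P = ¬1/5 = 4/5
(P → Q) → ¬P = 1 → 4/5 = 4/5
((P → Q) → ¬P) → ((P → Q) → ¬P) = 4/5 → 4/5 = 1
and checking the remaining 35 assignments likewise gives ≥ 1 in every case.

Yes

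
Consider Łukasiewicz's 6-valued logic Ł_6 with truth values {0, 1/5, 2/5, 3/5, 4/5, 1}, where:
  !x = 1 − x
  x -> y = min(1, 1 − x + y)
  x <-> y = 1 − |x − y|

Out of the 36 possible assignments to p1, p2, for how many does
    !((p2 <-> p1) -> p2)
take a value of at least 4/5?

value 1: 1 assignment (counts)
value 4/5: 2 assignments (counts)
value 3/5: 4 assignments
value 2/5: 5 assignments
value 1/5: 7 assignments
value 0: 17 assignments
So 3 of the 36 assignments meet the threshold.

3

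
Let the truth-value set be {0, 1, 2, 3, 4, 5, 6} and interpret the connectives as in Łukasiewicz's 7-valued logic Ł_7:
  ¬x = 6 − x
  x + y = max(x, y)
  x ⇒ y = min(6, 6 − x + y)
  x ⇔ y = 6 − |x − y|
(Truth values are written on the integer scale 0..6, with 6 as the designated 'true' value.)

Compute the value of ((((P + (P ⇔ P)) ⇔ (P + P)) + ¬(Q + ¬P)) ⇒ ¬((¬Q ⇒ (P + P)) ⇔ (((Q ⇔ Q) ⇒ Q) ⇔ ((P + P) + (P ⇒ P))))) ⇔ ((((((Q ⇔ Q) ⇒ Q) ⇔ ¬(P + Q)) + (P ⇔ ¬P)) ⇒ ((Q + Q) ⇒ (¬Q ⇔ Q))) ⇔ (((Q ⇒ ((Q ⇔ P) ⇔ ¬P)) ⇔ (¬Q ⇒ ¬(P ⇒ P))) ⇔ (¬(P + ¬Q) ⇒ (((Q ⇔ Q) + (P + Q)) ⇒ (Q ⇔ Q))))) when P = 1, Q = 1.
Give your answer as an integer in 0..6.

P ⇔ P = 1 ⇔ 1 = 6
P + (P ⇔ P) = 1 + 6 = 6
P + P = 1 + 1 = 1
(P + (P ⇔ P)) ⇔ (P + P) = 6 ⇔ 1 = 1
¬P = ¬1 = 5
Q + ¬P = 1 + 5 = 5
¬(Q + ¬P) = ¬5 = 1
((P + (P ⇔ P)) ⇔ (P + P)) + ¬(Q + ¬P) = 1 + 1 = 1
¬Q = ¬1 = 5
P + P = 1 + 1 = 1
¬Q ⇒ (P + P) = 5 ⇒ 1 = 2
Q ⇔ Q = 1 ⇔ 1 = 6
(Q ⇔ Q) ⇒ Q = 6 ⇒ 1 = 1
P + P = 1 + 1 = 1
P ⇒ P = 1 ⇒ 1 = 6
(P + P) + (P ⇒ P) = 1 + 6 = 6
((Q ⇔ Q) ⇒ Q) ⇔ ((P + P) + (P ⇒ P)) = 1 ⇔ 6 = 1
(¬Q ⇒ (P + P)) ⇔ (((Q ⇔ Q) ⇒ Q) ⇔ ((P + P) + (P ⇒ P))) = 2 ⇔ 1 = 5
¬((¬Q ⇒ (P + P)) ⇔ (((Q ⇔ Q) ⇒ Q) ⇔ ((P + P) + (P ⇒ P)))) = ¬5 = 1
(((P + (P ⇔ P)) ⇔ (P + P)) + ¬(Q + ¬P)) ⇒ ¬((¬Q ⇒ (P + P)) ⇔ (((Q ⇔ Q) ⇒ Q) ⇔ ((P + P) + (P ⇒ P)))) = 1 ⇒ 1 = 6
Q ⇔ Q = 1 ⇔ 1 = 6
(Q ⇔ Q) ⇒ Q = 6 ⇒ 1 = 1
P + Q = 1 + 1 = 1
¬(P + Q) = ¬1 = 5
((Q ⇔ Q) ⇒ Q) ⇔ ¬(P + Q) = 1 ⇔ 5 = 2
¬P = ¬1 = 5
P ⇔ ¬P = 1 ⇔ 5 = 2
(((Q ⇔ Q) ⇒ Q) ⇔ ¬(P + Q)) + (P ⇔ ¬P) = 2 + 2 = 2
Q + Q = 1 + 1 = 1
¬Q = ¬1 = 5
¬Q ⇔ Q = 5 ⇔ 1 = 2
(Q + Q) ⇒ (¬Q ⇔ Q) = 1 ⇒ 2 = 6
((((Q ⇔ Q) ⇒ Q) ⇔ ¬(P + Q)) + (P ⇔ ¬P)) ⇒ ((Q + Q) ⇒ (¬Q ⇔ Q)) = 2 ⇒ 6 = 6
Q ⇔ P = 1 ⇔ 1 = 6
¬P = ¬1 = 5
(Q ⇔ P) ⇔ ¬P = 6 ⇔ 5 = 5
Q ⇒ ((Q ⇔ P) ⇔ ¬P) = 1 ⇒ 5 = 6
¬Q = ¬1 = 5
P ⇒ P = 1 ⇒ 1 = 6
¬(P ⇒ P) = ¬6 = 0
¬Q ⇒ ¬(P ⇒ P) = 5 ⇒ 0 = 1
(Q ⇒ ((Q ⇔ P) ⇔ ¬P)) ⇔ (¬Q ⇒ ¬(P ⇒ P)) = 6 ⇔ 1 = 1
¬Q = ¬1 = 5
P + ¬Q = 1 + 5 = 5
¬(P + ¬Q) = ¬5 = 1
Q ⇔ Q = 1 ⇔ 1 = 6
P + Q = 1 + 1 = 1
(Q ⇔ Q) + (P + Q) = 6 + 1 = 6
Q ⇔ Q = 1 ⇔ 1 = 6
((Q ⇔ Q) + (P + Q)) ⇒ (Q ⇔ Q) = 6 ⇒ 6 = 6
¬(P + ¬Q) ⇒ (((Q ⇔ Q) + (P + Q)) ⇒ (Q ⇔ Q)) = 1 ⇒ 6 = 6
((Q ⇒ ((Q ⇔ P) ⇔ ¬P)) ⇔ (¬Q ⇒ ¬(P ⇒ P))) ⇔ (¬(P + ¬Q) ⇒ (((Q ⇔ Q) + (P + Q)) ⇒ (Q ⇔ Q))) = 1 ⇔ 6 = 1
(((((Q ⇔ Q) ⇒ Q) ⇔ ¬(P + Q)) + (P ⇔ ¬P)) ⇒ ((Q + Q) ⇒ (¬Q ⇔ Q))) ⇔ (((Q ⇒ ((Q ⇔ P) ⇔ ¬P)) ⇔ (¬Q ⇒ ¬(P ⇒ P))) ⇔ (¬(P + ¬Q) ⇒ (((Q ⇔ Q) + (P + Q)) ⇒ (Q ⇔ Q)))) = 6 ⇔ 1 = 1
((((P + (P ⇔ P)) ⇔ (P + P)) + ¬(Q + ¬P)) ⇒ ¬((¬Q ⇒ (P + P)) ⇔ (((Q ⇔ Q) ⇒ Q) ⇔ ((P + P) + (P ⇒ P))))) ⇔ ((((((Q ⇔ Q) ⇒ Q) ⇔ ¬(P + Q)) + (P ⇔ ¬P)) ⇒ ((Q + Q) ⇒ (¬Q ⇔ Q))) ⇔ (((Q ⇒ ((Q ⇔ P) ⇔ ¬P)) ⇔ (¬Q ⇒ ¬(P ⇒ P))) ⇔ (¬(P + ¬Q) ⇒ (((Q ⇔ Q) + (P + Q)) ⇒ (Q ⇔ Q))))) = 6 ⇔ 1 = 1

1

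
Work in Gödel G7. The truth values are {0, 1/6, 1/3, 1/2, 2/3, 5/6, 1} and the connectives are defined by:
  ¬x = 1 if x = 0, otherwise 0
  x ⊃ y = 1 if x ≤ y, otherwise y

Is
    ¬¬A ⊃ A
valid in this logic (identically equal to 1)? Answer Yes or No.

No

Counterexample: take A = 1/6.
¬A = ¬1/6 = 0
¬¬A = ¬0 = 1
¬¬A ⊃ A = 1 ⊃ 1/6 = 1/6
This gives 1/6 ≠ 1.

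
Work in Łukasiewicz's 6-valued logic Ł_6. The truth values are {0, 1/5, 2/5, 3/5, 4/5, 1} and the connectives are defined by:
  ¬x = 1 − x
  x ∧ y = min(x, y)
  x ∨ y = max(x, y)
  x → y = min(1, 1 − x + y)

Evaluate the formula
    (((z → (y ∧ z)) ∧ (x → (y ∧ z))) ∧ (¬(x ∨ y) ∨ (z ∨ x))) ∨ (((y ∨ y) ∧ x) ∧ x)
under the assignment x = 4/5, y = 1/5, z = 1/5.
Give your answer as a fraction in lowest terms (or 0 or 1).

2/5

y ∧ z = 1/5 ∧ 1/5 = 1/5
z → (y ∧ z) = 1/5 → 1/5 = 1
y ∧ z = 1/5 ∧ 1/5 = 1/5
x → (y ∧ z) = 4/5 → 1/5 = 2/5
(z → (y ∧ z)) ∧ (x → (y ∧ z)) = 1 ∧ 2/5 = 2/5
x ∨ y = 4/5 ∨ 1/5 = 4/5
¬(x ∨ y) = ¬4/5 = 1/5
z ∨ x = 1/5 ∨ 4/5 = 4/5
¬(x ∨ y) ∨ (z ∨ x) = 1/5 ∨ 4/5 = 4/5
((z → (y ∧ z)) ∧ (x → (y ∧ z))) ∧ (¬(x ∨ y) ∨ (z ∨ x)) = 2/5 ∧ 4/5 = 2/5
y ∨ y = 1/5 ∨ 1/5 = 1/5
(y ∨ y) ∧ x = 1/5 ∧ 4/5 = 1/5
((y ∨ y) ∧ x) ∧ x = 1/5 ∧ 4/5 = 1/5
(((z → (y ∧ z)) ∧ (x → (y ∧ z))) ∧ (¬(x ∨ y) ∨ (z ∨ x))) ∨ (((y ∨ y) ∧ x) ∧ x) = 2/5 ∨ 1/5 = 2/5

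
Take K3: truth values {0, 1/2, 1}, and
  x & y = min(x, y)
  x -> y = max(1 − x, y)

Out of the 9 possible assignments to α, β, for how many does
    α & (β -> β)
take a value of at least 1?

α = 0, β = 0 ↦ 0  <
α = 0, β = 1/2 ↦ 0  <
α = 0, β = 1 ↦ 0  <
α = 1/2, β = 0 ↦ 1/2  <
α = 1/2, β = 1/2 ↦ 1/2  <
α = 1/2, β = 1 ↦ 1/2  <
α = 1, β = 0 ↦ 1  ≥
α = 1, β = 1/2 ↦ 1/2  <
α = 1, β = 1 ↦ 1  ≥
So 2 of the 9 assignments meet the threshold.

2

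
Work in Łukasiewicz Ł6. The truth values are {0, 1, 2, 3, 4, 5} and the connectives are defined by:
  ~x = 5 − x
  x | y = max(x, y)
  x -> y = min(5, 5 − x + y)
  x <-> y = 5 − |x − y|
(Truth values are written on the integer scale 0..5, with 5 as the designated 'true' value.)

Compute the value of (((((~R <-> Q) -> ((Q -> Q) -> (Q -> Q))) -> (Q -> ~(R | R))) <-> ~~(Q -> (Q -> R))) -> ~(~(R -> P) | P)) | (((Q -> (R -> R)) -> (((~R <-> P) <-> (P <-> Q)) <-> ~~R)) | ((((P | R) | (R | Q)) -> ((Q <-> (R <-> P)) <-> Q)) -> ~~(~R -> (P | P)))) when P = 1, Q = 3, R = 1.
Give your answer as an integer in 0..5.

~R = ~1 = 4
~R <-> Q = 4 <-> 3 = 4
Q -> Q = 3 -> 3 = 5
Q -> Q = 3 -> 3 = 5
(Q -> Q) -> (Q -> Q) = 5 -> 5 = 5
(~R <-> Q) -> ((Q -> Q) -> (Q -> Q)) = 4 -> 5 = 5
R | R = 1 | 1 = 1
~(R | R) = ~1 = 4
Q -> ~(R | R) = 3 -> 4 = 5
((~R <-> Q) -> ((Q -> Q) -> (Q -> Q))) -> (Q -> ~(R | R)) = 5 -> 5 = 5
Q -> R = 3 -> 1 = 3
Q -> (Q -> R) = 3 -> 3 = 5
~(Q -> (Q -> R)) = ~5 = 0
~~(Q -> (Q -> R)) = ~0 = 5
(((~R <-> Q) -> ((Q -> Q) -> (Q -> Q))) -> (Q -> ~(R | R))) <-> ~~(Q -> (Q -> R)) = 5 <-> 5 = 5
R -> P = 1 -> 1 = 5
~(R -> P) = ~5 = 0
~(R -> P) | P = 0 | 1 = 1
~(~(R -> P) | P) = ~1 = 4
((((~R <-> Q) -> ((Q -> Q) -> (Q -> Q))) -> (Q -> ~(R | R))) <-> ~~(Q -> (Q -> R))) -> ~(~(R -> P) | P) = 5 -> 4 = 4
R -> R = 1 -> 1 = 5
Q -> (R -> R) = 3 -> 5 = 5
~R = ~1 = 4
~R <-> P = 4 <-> 1 = 2
P <-> Q = 1 <-> 3 = 3
(~R <-> P) <-> (P <-> Q) = 2 <-> 3 = 4
~R = ~1 = 4
~~R = ~4 = 1
((~R <-> P) <-> (P <-> Q)) <-> ~~R = 4 <-> 1 = 2
(Q -> (R -> R)) -> (((~R <-> P) <-> (P <-> Q)) <-> ~~R) = 5 -> 2 = 2
P | R = 1 | 1 = 1
R | Q = 1 | 3 = 3
(P | R) | (R | Q) = 1 | 3 = 3
R <-> P = 1 <-> 1 = 5
Q <-> (R <-> P) = 3 <-> 5 = 3
(Q <-> (R <-> P)) <-> Q = 3 <-> 3 = 5
((P | R) | (R | Q)) -> ((Q <-> (R <-> P)) <-> Q) = 3 -> 5 = 5
~R = ~1 = 4
P | P = 1 | 1 = 1
~R -> (P | P) = 4 -> 1 = 2
~(~R -> (P | P)) = ~2 = 3
~~(~R -> (P | P)) = ~3 = 2
(((P | R) | (R | Q)) -> ((Q <-> (R <-> P)) <-> Q)) -> ~~(~R -> (P | P)) = 5 -> 2 = 2
((Q -> (R -> R)) -> (((~R <-> P) <-> (P <-> Q)) <-> ~~R)) | ((((P | R) | (R | Q)) -> ((Q <-> (R <-> P)) <-> Q)) -> ~~(~R -> (P | P))) = 2 | 2 = 2
(((((~R <-> Q) -> ((Q -> Q) -> (Q -> Q))) -> (Q -> ~(R | R))) <-> ~~(Q -> (Q -> R))) -> ~(~(R -> P) | P)) | (((Q -> (R -> R)) -> (((~R <-> P) <-> (P <-> Q)) <-> ~~R)) | ((((P | R) | (R | Q)) -> ((Q <-> (R <-> P)) <-> Q)) -> ~~(~R -> (P | P)))) = 4 | 2 = 4

4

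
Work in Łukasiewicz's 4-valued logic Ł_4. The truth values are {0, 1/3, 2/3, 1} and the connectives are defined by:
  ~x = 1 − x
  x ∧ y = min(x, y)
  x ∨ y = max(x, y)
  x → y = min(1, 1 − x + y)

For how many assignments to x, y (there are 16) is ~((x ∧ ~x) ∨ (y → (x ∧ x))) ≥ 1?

x = 0, y = 0 ↦ 0  <
x = 0, y = 1/3 ↦ 1/3  <
x = 0, y = 2/3 ↦ 2/3  <
x = 0, y = 1 ↦ 1  ≥
x = 1/3, y = 0 ↦ 0  <
x = 1/3, y = 1/3 ↦ 0  <
x = 1/3, y = 2/3 ↦ 1/3  <
x = 1/3, y = 1 ↦ 2/3  <
x = 2/3, y = 0 ↦ 0  <
x = 2/3, y = 1/3 ↦ 0  <
x = 2/3, y = 2/3 ↦ 0  <
x = 2/3, y = 1 ↦ 1/3  <
x = 1, y = 0 ↦ 0  <
x = 1, y = 1/3 ↦ 0  <
x = 1, y = 2/3 ↦ 0  <
x = 1, y = 1 ↦ 0  <
So 1 of the 16 assignments meets the threshold.

1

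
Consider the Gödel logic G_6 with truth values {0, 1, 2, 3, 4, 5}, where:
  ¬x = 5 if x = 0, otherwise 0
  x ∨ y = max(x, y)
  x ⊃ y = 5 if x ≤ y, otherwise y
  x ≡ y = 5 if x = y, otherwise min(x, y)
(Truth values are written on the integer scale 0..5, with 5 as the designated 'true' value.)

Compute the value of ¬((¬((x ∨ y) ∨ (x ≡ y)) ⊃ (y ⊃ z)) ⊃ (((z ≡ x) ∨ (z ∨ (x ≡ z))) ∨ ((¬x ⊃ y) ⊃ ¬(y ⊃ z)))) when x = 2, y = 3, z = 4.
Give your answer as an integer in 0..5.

0

x ∨ y = 2 ∨ 3 = 3
x ≡ y = 2 ≡ 3 = 2
(x ∨ y) ∨ (x ≡ y) = 3 ∨ 2 = 3
¬((x ∨ y) ∨ (x ≡ y)) = ¬3 = 0
y ⊃ z = 3 ⊃ 4 = 5
¬((x ∨ y) ∨ (x ≡ y)) ⊃ (y ⊃ z) = 0 ⊃ 5 = 5
z ≡ x = 4 ≡ 2 = 2
x ≡ z = 2 ≡ 4 = 2
z ∨ (x ≡ z) = 4 ∨ 2 = 4
(z ≡ x) ∨ (z ∨ (x ≡ z)) = 2 ∨ 4 = 4
¬x = ¬2 = 0
¬x ⊃ y = 0 ⊃ 3 = 5
y ⊃ z = 3 ⊃ 4 = 5
¬(y ⊃ z) = ¬5 = 0
(¬x ⊃ y) ⊃ ¬(y ⊃ z) = 5 ⊃ 0 = 0
((z ≡ x) ∨ (z ∨ (x ≡ z))) ∨ ((¬x ⊃ y) ⊃ ¬(y ⊃ z)) = 4 ∨ 0 = 4
(¬((x ∨ y) ∨ (x ≡ y)) ⊃ (y ⊃ z)) ⊃ (((z ≡ x) ∨ (z ∨ (x ≡ z))) ∨ ((¬x ⊃ y) ⊃ ¬(y ⊃ z))) = 5 ⊃ 4 = 4
¬((¬((x ∨ y) ∨ (x ≡ y)) ⊃ (y ⊃ z)) ⊃ (((z ≡ x) ∨ (z ∨ (x ≡ z))) ∨ ((¬x ⊃ y) ⊃ ¬(y ⊃ z)))) = ¬4 = 0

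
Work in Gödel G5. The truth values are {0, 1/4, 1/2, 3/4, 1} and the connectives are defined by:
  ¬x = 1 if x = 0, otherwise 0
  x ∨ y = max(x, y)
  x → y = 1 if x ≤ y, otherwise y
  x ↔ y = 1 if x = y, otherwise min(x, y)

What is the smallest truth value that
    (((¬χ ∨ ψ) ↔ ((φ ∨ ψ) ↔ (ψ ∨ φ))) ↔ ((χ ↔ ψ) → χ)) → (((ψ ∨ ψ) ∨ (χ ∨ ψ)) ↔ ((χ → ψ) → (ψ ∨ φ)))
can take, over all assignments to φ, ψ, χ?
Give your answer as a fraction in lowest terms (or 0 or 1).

1/4

Take φ = 1/2, ψ = 1/4, χ = 0:
¬χ = ¬0 = 1
¬χ ∨ ψ = 1 ∨ 1/4 = 1
φ ∨ ψ = 1/2 ∨ 1/4 = 1/2
ψ ∨ φ = 1/4 ∨ 1/2 = 1/2
(φ ∨ ψ) ↔ (ψ ∨ φ) = 1/2 ↔ 1/2 = 1
(¬χ ∨ ψ) ↔ ((φ ∨ ψ) ↔ (ψ ∨ φ)) = 1 ↔ 1 = 1
χ ↔ ψ = 0 ↔ 1/4 = 0
(χ ↔ ψ) → χ = 0 → 0 = 1
((¬χ ∨ ψ) ↔ ((φ ∨ ψ) ↔ (ψ ∨ φ))) ↔ ((χ ↔ ψ) → χ) = 1 ↔ 1 = 1
ψ ∨ ψ = 1/4 ∨ 1/4 = 1/4
χ ∨ ψ = 0 ∨ 1/4 = 1/4
(ψ ∨ ψ) ∨ (χ ∨ ψ) = 1/4 ∨ 1/4 = 1/4
χ → ψ = 0 → 1/4 = 1
ψ ∨ φ = 1/4 ∨ 1/2 = 1/2
(χ → ψ) → (ψ ∨ φ) = 1 → 1/2 = 1/2
((ψ ∨ ψ) ∨ (χ ∨ ψ)) ↔ ((χ → ψ) → (ψ ∨ φ)) = 1/4 ↔ 1/2 = 1/4
(((¬χ ∨ ψ) ↔ ((φ ∨ ψ) ↔ (ψ ∨ φ))) ↔ ((χ ↔ ψ) → χ)) → (((ψ ∨ ψ) ∨ (χ ∨ ψ)) ↔ ((χ → ψ) → (ψ ∨ φ))) = 1 → 1/4 = 1/4
No assignment yields a value below 1/4, so this is the minimum.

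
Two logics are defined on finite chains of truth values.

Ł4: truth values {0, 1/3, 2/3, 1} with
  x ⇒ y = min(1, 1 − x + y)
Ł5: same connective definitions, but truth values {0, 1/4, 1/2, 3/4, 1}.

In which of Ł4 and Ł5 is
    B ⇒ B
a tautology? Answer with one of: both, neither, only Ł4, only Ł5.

In Ł4: every assignment gives 1 — tautology.
In Ł5: every assignment gives 1 — tautology.

both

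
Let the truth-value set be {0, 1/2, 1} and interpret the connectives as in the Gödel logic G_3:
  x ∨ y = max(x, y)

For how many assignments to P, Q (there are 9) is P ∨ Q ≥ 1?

5

P = 0, Q = 0 ↦ 0  <
P = 0, Q = 1/2 ↦ 1/2  <
P = 0, Q = 1 ↦ 1  ≥
P = 1/2, Q = 0 ↦ 1/2  <
P = 1/2, Q = 1/2 ↦ 1/2  <
P = 1/2, Q = 1 ↦ 1  ≥
P = 1, Q = 0 ↦ 1  ≥
P = 1, Q = 1/2 ↦ 1  ≥
P = 1, Q = 1 ↦ 1  ≥
So 5 of the 9 assignments meet the threshold.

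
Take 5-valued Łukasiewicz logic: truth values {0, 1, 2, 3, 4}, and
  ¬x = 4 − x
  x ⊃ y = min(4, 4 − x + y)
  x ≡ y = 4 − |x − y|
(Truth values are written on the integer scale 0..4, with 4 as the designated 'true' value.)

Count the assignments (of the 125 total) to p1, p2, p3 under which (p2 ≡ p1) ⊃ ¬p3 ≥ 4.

value 4: 65 assignments (counts)
value 3: 23 assignments
value 2: 19 assignments
value 1: 13 assignments
value 0: 5 assignments
So 65 of the 125 assignments meet the threshold.

65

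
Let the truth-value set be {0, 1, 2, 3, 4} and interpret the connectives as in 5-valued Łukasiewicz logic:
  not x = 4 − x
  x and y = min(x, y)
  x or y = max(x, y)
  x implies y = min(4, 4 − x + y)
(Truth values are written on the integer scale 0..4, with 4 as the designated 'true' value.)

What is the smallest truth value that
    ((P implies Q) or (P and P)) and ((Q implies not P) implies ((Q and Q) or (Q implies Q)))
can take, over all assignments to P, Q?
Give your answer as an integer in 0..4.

2

Take P = 2, Q = 0:
P implies Q = 2 implies 0 = 2
P and P = 2 and 2 = 2
(P implies Q) or (P and P) = 2 or 2 = 2
not P = not 2 = 2
Q implies not P = 0 implies 2 = 4
Q and Q = 0 and 0 = 0
Q implies Q = 0 implies 0 = 4
(Q and Q) or (Q implies Q) = 0 or 4 = 4
(Q implies not P) implies ((Q and Q) or (Q implies Q)) = 4 implies 4 = 4
((P implies Q) or (P and P)) and ((Q implies not P) implies ((Q and Q) or (Q implies Q))) = 2 and 4 = 2
No assignment yields a value below 2, so this is the minimum.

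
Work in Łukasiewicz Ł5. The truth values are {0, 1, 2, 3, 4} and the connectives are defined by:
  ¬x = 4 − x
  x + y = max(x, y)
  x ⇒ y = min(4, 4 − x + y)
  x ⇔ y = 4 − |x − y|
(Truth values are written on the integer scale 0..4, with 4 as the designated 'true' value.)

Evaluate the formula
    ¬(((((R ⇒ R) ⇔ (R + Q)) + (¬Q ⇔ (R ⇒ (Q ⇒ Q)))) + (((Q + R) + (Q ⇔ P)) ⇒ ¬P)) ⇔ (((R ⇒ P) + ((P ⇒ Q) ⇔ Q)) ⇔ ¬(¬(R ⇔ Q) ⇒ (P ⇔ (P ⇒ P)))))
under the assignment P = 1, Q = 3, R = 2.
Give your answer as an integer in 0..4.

3

R ⇒ R = 2 ⇒ 2 = 4
R + Q = 2 + 3 = 3
(R ⇒ R) ⇔ (R + Q) = 4 ⇔ 3 = 3
¬Q = ¬3 = 1
Q ⇒ Q = 3 ⇒ 3 = 4
R ⇒ (Q ⇒ Q) = 2 ⇒ 4 = 4
¬Q ⇔ (R ⇒ (Q ⇒ Q)) = 1 ⇔ 4 = 1
((R ⇒ R) ⇔ (R + Q)) + (¬Q ⇔ (R ⇒ (Q ⇒ Q))) = 3 + 1 = 3
Q + R = 3 + 2 = 3
Q ⇔ P = 3 ⇔ 1 = 2
(Q + R) + (Q ⇔ P) = 3 + 2 = 3
¬P = ¬1 = 3
((Q + R) + (Q ⇔ P)) ⇒ ¬P = 3 ⇒ 3 = 4
(((R ⇒ R) ⇔ (R + Q)) + (¬Q ⇔ (R ⇒ (Q ⇒ Q)))) + (((Q + R) + (Q ⇔ P)) ⇒ ¬P) = 3 + 4 = 4
R ⇒ P = 2 ⇒ 1 = 3
P ⇒ Q = 1 ⇒ 3 = 4
(P ⇒ Q) ⇔ Q = 4 ⇔ 3 = 3
(R ⇒ P) + ((P ⇒ Q) ⇔ Q) = 3 + 3 = 3
R ⇔ Q = 2 ⇔ 3 = 3
¬(R ⇔ Q) = ¬3 = 1
P ⇒ P = 1 ⇒ 1 = 4
P ⇔ (P ⇒ P) = 1 ⇔ 4 = 1
¬(R ⇔ Q) ⇒ (P ⇔ (P ⇒ P)) = 1 ⇒ 1 = 4
¬(¬(R ⇔ Q) ⇒ (P ⇔ (P ⇒ P))) = ¬4 = 0
((R ⇒ P) + ((P ⇒ Q) ⇔ Q)) ⇔ ¬(¬(R ⇔ Q) ⇒ (P ⇔ (P ⇒ P))) = 3 ⇔ 0 = 1
((((R ⇒ R) ⇔ (R + Q)) + (¬Q ⇔ (R ⇒ (Q ⇒ Q)))) + (((Q + R) + (Q ⇔ P)) ⇒ ¬P)) ⇔ (((R ⇒ P) + ((P ⇒ Q) ⇔ Q)) ⇔ ¬(¬(R ⇔ Q) ⇒ (P ⇔ (P ⇒ P)))) = 4 ⇔ 1 = 1
¬(((((R ⇒ R) ⇔ (R + Q)) + (¬Q ⇔ (R ⇒ (Q ⇒ Q)))) + (((Q + R) + (Q ⇔ P)) ⇒ ¬P)) ⇔ (((R ⇒ P) + ((P ⇒ Q) ⇔ Q)) ⇔ ¬(¬(R ⇔ Q) ⇒ (P ⇔ (P ⇒ P))))) = ¬1 = 3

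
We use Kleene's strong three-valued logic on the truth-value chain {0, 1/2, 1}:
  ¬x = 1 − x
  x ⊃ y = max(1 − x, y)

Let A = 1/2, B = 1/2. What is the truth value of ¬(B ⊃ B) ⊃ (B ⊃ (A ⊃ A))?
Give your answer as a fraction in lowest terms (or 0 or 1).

B ⊃ B = 1/2 ⊃ 1/2 = 1/2
¬(B ⊃ B) = ¬1/2 = 1/2
A ⊃ A = 1/2 ⊃ 1/2 = 1/2
B ⊃ (A ⊃ A) = 1/2 ⊃ 1/2 = 1/2
¬(B ⊃ B) ⊃ (B ⊃ (A ⊃ A)) = 1/2 ⊃ 1/2 = 1/2

1/2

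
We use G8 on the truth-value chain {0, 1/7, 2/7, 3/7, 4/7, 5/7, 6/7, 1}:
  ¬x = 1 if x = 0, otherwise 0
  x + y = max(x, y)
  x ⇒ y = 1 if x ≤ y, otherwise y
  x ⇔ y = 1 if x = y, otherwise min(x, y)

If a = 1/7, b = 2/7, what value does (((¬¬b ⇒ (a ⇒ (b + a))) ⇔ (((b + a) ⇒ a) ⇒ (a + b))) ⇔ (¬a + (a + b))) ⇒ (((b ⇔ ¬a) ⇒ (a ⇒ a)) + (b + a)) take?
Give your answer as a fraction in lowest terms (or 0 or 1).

1

¬b = ¬2/7 = 0
¬¬b = ¬0 = 1
b + a = 2/7 + 1/7 = 2/7
a ⇒ (b + a) = 1/7 ⇒ 2/7 = 1
¬¬b ⇒ (a ⇒ (b + a)) = 1 ⇒ 1 = 1
b + a = 2/7 + 1/7 = 2/7
(b + a) ⇒ a = 2/7 ⇒ 1/7 = 1/7
a + b = 1/7 + 2/7 = 2/7
((b + a) ⇒ a) ⇒ (a + b) = 1/7 ⇒ 2/7 = 1
(¬¬b ⇒ (a ⇒ (b + a))) ⇔ (((b + a) ⇒ a) ⇒ (a + b)) = 1 ⇔ 1 = 1
¬a = ¬1/7 = 0
a + b = 1/7 + 2/7 = 2/7
¬a + (a + b) = 0 + 2/7 = 2/7
((¬¬b ⇒ (a ⇒ (b + a))) ⇔ (((b + a) ⇒ a) ⇒ (a + b))) ⇔ (¬a + (a + b)) = 1 ⇔ 2/7 = 2/7
¬a = ¬1/7 = 0
b ⇔ ¬a = 2/7 ⇔ 0 = 0
a ⇒ a = 1/7 ⇒ 1/7 = 1
(b ⇔ ¬a) ⇒ (a ⇒ a) = 0 ⇒ 1 = 1
b + a = 2/7 + 1/7 = 2/7
((b ⇔ ¬a) ⇒ (a ⇒ a)) + (b + a) = 1 + 2/7 = 1
(((¬¬b ⇒ (a ⇒ (b + a))) ⇔ (((b + a) ⇒ a) ⇒ (a + b))) ⇔ (¬a + (a + b))) ⇒ (((b ⇔ ¬a) ⇒ (a ⇒ a)) + (b + a)) = 2/7 ⇒ 1 = 1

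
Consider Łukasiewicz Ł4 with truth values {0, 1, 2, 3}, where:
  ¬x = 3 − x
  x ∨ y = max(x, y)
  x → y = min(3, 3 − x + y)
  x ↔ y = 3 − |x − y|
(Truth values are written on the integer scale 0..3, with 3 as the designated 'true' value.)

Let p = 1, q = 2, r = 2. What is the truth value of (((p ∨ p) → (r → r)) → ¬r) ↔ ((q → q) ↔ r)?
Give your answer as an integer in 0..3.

p ∨ p = 1 ∨ 1 = 1
r → r = 2 → 2 = 3
(p ∨ p) → (r → r) = 1 → 3 = 3
¬r = ¬2 = 1
((p ∨ p) → (r → r)) → ¬r = 3 → 1 = 1
q → q = 2 → 2 = 3
(q → q) ↔ r = 3 ↔ 2 = 2
(((p ∨ p) → (r → r)) → ¬r) ↔ ((q → q) ↔ r) = 1 ↔ 2 = 2

2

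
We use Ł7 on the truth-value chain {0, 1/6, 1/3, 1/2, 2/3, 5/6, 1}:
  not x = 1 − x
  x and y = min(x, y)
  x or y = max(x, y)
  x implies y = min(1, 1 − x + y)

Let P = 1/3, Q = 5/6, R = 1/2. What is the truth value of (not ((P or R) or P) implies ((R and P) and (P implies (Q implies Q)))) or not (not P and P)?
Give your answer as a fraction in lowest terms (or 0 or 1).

5/6

P or R = 1/3 or 1/2 = 1/2
(P or R) or P = 1/2 or 1/3 = 1/2
not ((P or R) or P) = not 1/2 = 1/2
R and P = 1/2 and 1/3 = 1/3
Q implies Q = 5/6 implies 5/6 = 1
P implies (Q implies Q) = 1/3 implies 1 = 1
(R and P) and (P implies (Q implies Q)) = 1/3 and 1 = 1/3
not ((P or R) or P) implies ((R and P) and (P implies (Q implies Q))) = 1/2 implies 1/3 = 5/6
not P = not 1/3 = 2/3
not P and P = 2/3 and 1/3 = 1/3
not (not P and P) = not 1/3 = 2/3
(not ((P or R) or P) implies ((R and P) and (P implies (Q implies Q)))) or not (not P and P) = 5/6 or 2/3 = 5/6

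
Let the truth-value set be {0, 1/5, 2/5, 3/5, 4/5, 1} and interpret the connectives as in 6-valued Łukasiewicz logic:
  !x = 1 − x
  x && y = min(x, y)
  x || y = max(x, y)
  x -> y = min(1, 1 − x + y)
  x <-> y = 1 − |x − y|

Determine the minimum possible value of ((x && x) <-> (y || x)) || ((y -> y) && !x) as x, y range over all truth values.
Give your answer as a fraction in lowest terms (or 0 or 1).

Take x = 2/5, y = 4/5:
x && x = 2/5 && 2/5 = 2/5
y || x = 4/5 || 2/5 = 4/5
(x && x) <-> (y || x) = 2/5 <-> 4/5 = 3/5
y -> y = 4/5 -> 4/5 = 1
!x = !2/5 = 3/5
(y -> y) && !x = 1 && 3/5 = 3/5
((x && x) <-> (y || x)) || ((y -> y) && !x) = 3/5 || 3/5 = 3/5
No assignment yields a value below 3/5, so this is the minimum.

3/5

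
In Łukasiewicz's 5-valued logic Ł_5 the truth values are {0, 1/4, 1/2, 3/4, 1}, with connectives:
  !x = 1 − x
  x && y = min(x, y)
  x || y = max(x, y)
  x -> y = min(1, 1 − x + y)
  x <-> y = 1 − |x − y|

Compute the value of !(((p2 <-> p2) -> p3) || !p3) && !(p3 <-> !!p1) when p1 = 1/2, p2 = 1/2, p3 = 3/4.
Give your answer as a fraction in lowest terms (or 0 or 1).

1/4

p2 <-> p2 = 1/2 <-> 1/2 = 1
(p2 <-> p2) -> p3 = 1 -> 3/4 = 3/4
!p3 = !3/4 = 1/4
((p2 <-> p2) -> p3) || !p3 = 3/4 || 1/4 = 3/4
!(((p2 <-> p2) -> p3) || !p3) = !3/4 = 1/4
!p1 = !1/2 = 1/2
!!p1 = !1/2 = 1/2
p3 <-> !!p1 = 3/4 <-> 1/2 = 3/4
!(p3 <-> !!p1) = !3/4 = 1/4
!(((p2 <-> p2) -> p3) || !p3) && !(p3 <-> !!p1) = 1/4 && 1/4 = 1/4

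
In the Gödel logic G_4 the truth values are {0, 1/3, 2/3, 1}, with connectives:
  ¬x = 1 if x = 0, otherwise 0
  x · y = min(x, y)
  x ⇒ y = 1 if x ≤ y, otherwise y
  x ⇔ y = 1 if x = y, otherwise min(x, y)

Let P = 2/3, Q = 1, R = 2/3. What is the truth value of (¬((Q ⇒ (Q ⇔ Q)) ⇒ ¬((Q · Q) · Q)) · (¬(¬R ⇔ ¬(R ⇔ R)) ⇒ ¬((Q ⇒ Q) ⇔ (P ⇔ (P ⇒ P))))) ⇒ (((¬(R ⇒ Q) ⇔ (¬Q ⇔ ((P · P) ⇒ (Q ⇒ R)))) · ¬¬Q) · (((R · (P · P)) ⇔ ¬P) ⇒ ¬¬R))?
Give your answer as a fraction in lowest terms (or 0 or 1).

Q ⇔ Q = 1 ⇔ 1 = 1
Q ⇒ (Q ⇔ Q) = 1 ⇒ 1 = 1
Q · Q = 1 · 1 = 1
(Q · Q) · Q = 1 · 1 = 1
¬((Q · Q) · Q) = ¬1 = 0
(Q ⇒ (Q ⇔ Q)) ⇒ ¬((Q · Q) · Q) = 1 ⇒ 0 = 0
¬((Q ⇒ (Q ⇔ Q)) ⇒ ¬((Q · Q) · Q)) = ¬0 = 1
¬R = ¬2/3 = 0
R ⇔ R = 2/3 ⇔ 2/3 = 1
¬(R ⇔ R) = ¬1 = 0
¬R ⇔ ¬(R ⇔ R) = 0 ⇔ 0 = 1
¬(¬R ⇔ ¬(R ⇔ R)) = ¬1 = 0
Q ⇒ Q = 1 ⇒ 1 = 1
P ⇒ P = 2/3 ⇒ 2/3 = 1
P ⇔ (P ⇒ P) = 2/3 ⇔ 1 = 2/3
(Q ⇒ Q) ⇔ (P ⇔ (P ⇒ P)) = 1 ⇔ 2/3 = 2/3
¬((Q ⇒ Q) ⇔ (P ⇔ (P ⇒ P))) = ¬2/3 = 0
¬(¬R ⇔ ¬(R ⇔ R)) ⇒ ¬((Q ⇒ Q) ⇔ (P ⇔ (P ⇒ P))) = 0 ⇒ 0 = 1
¬((Q ⇒ (Q ⇔ Q)) ⇒ ¬((Q · Q) · Q)) · (¬(¬R ⇔ ¬(R ⇔ R)) ⇒ ¬((Q ⇒ Q) ⇔ (P ⇔ (P ⇒ P)))) = 1 · 1 = 1
R ⇒ Q = 2/3 ⇒ 1 = 1
¬(R ⇒ Q) = ¬1 = 0
¬Q = ¬1 = 0
P · P = 2/3 · 2/3 = 2/3
Q ⇒ R = 1 ⇒ 2/3 = 2/3
(P · P) ⇒ (Q ⇒ R) = 2/3 ⇒ 2/3 = 1
¬Q ⇔ ((P · P) ⇒ (Q ⇒ R)) = 0 ⇔ 1 = 0
¬(R ⇒ Q) ⇔ (¬Q ⇔ ((P · P) ⇒ (Q ⇒ R))) = 0 ⇔ 0 = 1
¬Q = ¬1 = 0
¬¬Q = ¬0 = 1
(¬(R ⇒ Q) ⇔ (¬Q ⇔ ((P · P) ⇒ (Q ⇒ R)))) · ¬¬Q = 1 · 1 = 1
P · P = 2/3 · 2/3 = 2/3
R · (P · P) = 2/3 · 2/3 = 2/3
¬P = ¬2/3 = 0
(R · (P · P)) ⇔ ¬P = 2/3 ⇔ 0 = 0
¬R = ¬2/3 = 0
¬¬R = ¬0 = 1
((R · (P · P)) ⇔ ¬P) ⇒ ¬¬R = 0 ⇒ 1 = 1
((¬(R ⇒ Q) ⇔ (¬Q ⇔ ((P · P) ⇒ (Q ⇒ R)))) · ¬¬Q) · (((R · (P · P)) ⇔ ¬P) ⇒ ¬¬R) = 1 · 1 = 1
(¬((Q ⇒ (Q ⇔ Q)) ⇒ ¬((Q · Q) · Q)) · (¬(¬R ⇔ ¬(R ⇔ R)) ⇒ ¬((Q ⇒ Q) ⇔ (P ⇔ (P ⇒ P))))) ⇒ (((¬(R ⇒ Q) ⇔ (¬Q ⇔ ((P · P) ⇒ (Q ⇒ R)))) · ¬¬Q) · (((R · (P · P)) ⇔ ¬P) ⇒ ¬¬R)) = 1 ⇒ 1 = 1

1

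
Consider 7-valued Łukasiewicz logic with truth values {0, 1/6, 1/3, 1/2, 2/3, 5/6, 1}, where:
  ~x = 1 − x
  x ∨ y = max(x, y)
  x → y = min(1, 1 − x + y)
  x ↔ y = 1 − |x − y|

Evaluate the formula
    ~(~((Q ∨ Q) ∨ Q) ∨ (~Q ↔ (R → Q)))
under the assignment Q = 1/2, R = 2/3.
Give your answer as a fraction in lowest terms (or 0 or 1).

Q ∨ Q = 1/2 ∨ 1/2 = 1/2
(Q ∨ Q) ∨ Q = 1/2 ∨ 1/2 = 1/2
~((Q ∨ Q) ∨ Q) = ~1/2 = 1/2
~Q = ~1/2 = 1/2
R → Q = 2/3 → 1/2 = 5/6
~Q ↔ (R → Q) = 1/2 ↔ 5/6 = 2/3
~((Q ∨ Q) ∨ Q) ∨ (~Q ↔ (R → Q)) = 1/2 ∨ 2/3 = 2/3
~(~((Q ∨ Q) ∨ Q) ∨ (~Q ↔ (R → Q))) = ~2/3 = 1/3

1/3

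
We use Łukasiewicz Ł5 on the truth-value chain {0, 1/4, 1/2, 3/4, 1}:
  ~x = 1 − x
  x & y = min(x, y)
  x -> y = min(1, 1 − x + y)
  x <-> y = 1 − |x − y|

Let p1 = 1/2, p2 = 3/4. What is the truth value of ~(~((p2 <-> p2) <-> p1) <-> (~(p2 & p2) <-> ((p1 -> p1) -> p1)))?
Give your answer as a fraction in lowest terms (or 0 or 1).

p2 <-> p2 = 3/4 <-> 3/4 = 1
(p2 <-> p2) <-> p1 = 1 <-> 1/2 = 1/2
~((p2 <-> p2) <-> p1) = ~1/2 = 1/2
p2 & p2 = 3/4 & 3/4 = 3/4
~(p2 & p2) = ~3/4 = 1/4
p1 -> p1 = 1/2 -> 1/2 = 1
(p1 -> p1) -> p1 = 1 -> 1/2 = 1/2
~(p2 & p2) <-> ((p1 -> p1) -> p1) = 1/4 <-> 1/2 = 3/4
~((p2 <-> p2) <-> p1) <-> (~(p2 & p2) <-> ((p1 -> p1) -> p1)) = 1/2 <-> 3/4 = 3/4
~(~((p2 <-> p2) <-> p1) <-> (~(p2 & p2) <-> ((p1 -> p1) -> p1))) = ~3/4 = 1/4

1/4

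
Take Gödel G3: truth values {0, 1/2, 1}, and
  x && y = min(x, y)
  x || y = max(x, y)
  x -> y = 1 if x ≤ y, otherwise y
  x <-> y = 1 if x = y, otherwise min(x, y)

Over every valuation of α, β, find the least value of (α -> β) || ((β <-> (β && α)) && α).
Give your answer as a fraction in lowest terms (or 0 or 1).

Take α = 1/2, β = 0:
α -> β = 1/2 -> 0 = 0
β && α = 0 && 1/2 = 0
β <-> (β && α) = 0 <-> 0 = 1
(β <-> (β && α)) && α = 1 && 1/2 = 1/2
(α -> β) || ((β <-> (β && α)) && α) = 0 || 1/2 = 1/2
No assignment yields a value below 1/2, so this is the minimum.

1/2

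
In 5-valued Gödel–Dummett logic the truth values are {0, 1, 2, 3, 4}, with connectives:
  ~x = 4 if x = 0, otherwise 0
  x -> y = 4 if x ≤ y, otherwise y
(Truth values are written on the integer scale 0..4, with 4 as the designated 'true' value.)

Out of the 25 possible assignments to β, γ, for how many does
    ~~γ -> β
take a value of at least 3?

13

value 4: 9 assignments (counts)
value 3: 4 assignments (counts)
value 2: 4 assignments
value 1: 4 assignments
value 0: 4 assignments
So 13 of the 25 assignments meet the threshold.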